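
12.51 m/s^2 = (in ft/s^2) 1 ft/s^2 = 0.3048 m/s^2, so 12.51 m/s^2 = 12.51 / 0.3048 = 41.043307 ft/s^2 ≈ 41.04 ft/s^2 (4 s.f.). Final answer: 41.04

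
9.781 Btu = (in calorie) 2466. Check: 1 Btu = 1055.0559 J, so 9.781 Btu = 9.781 * 1055.0559 = 10319.501 J. 1 calorie = 4.184 J, so 10319.501 J = 10319.501 / 4.184 = 2466.42 calorie ≈ 2466 calorie (4 s.f.).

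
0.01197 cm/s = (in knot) 1 cm/s = 0.01 m/s, so 0.01197 cm/s = 0.01197 * 0.01 = 0.0001197 m/s. 1 knot = 0.51444444 m/s, so 0.0001197 m/s = 0.0001197 / 0.51444444 = 0.00023267819 knot ≈ 0.0002327 knot (4 s.f.). Final answer: 0.0002327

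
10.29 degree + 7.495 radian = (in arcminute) 1 degree = 0.017453293 rad, so 10.29 degree = 10.29 * 0.017453293 = 0.17959438 rad. 7.495 radian = 7.495 rad. Sum: 0.17959438 + 7.495 = 7.6745944 rad. 1 arcminute = 0.00029088821 rad, so 7.6745944 rad = 7.6745944 / 0.00029088821 = 26383.312 arcminute ≈ 2.638e+04 arcminute (4 s.f.). Final answer: 2.638e+04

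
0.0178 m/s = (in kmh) 1 kmh = 0.27777778 m/s, so 0.0178 m/s = 0.0178 / 0.27777778 = 0.06408 kmh. Final answer: 0.06408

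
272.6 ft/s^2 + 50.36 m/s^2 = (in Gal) 1 ft/s^2 = 0.3048 m/s^2, so 272.6 ft/s^2 = 272.6 * 0.3048 = 83.08848 m/s^2. 50.36 m/s^2 is already in m/s^2. Sum: 83.08848 + 50.36 = 133.44848 m/s^2. 1 Gal = 0.01 m/s^2, so 133.44848 m/s^2 = 133.44848 / 0.01 = 13344.848 Gal ≈ 1.334e+04 Gal (4 s.f.). Final answer: 1.334e+04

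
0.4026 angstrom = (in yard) 4.403e-11. Check: 1 angstrom = 1e-10 m, so 0.4026 angstrom = 0.4026 * 1e-10 = 4.026e-11 m. 1 yard = 0.9144 m, so 4.026e-11 m = 4.026e-11 / 0.9144 = 4.4028871e-11 yard ≈ 4.403e-11 yard (4 s.f.).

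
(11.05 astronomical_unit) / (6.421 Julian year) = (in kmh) 2.937e+04. Check: 1 astronomical_unit = 1.4959787e+11 m, so 11.05 astronomical_unit = 11.05 * 1.4959787e+11 = 1.6530565e+12 m. 1 Julian year = 31557600 s, so 6.421 Julian year = 6.421 * 31557600 = 2.0263135e+08 s. Combine: 1.6530565e+12 m / 2.0263135e+08 s = 8157.9503 m/s. 1 kmh = 0.27777778 m/s, so 8157.9503 m/s = 8157.9503 / 0.27777778 = 29368.621 kmh ≈ 2.937e+04 kmh (4 s.f.).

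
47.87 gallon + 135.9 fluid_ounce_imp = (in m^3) 0.1851. Check: 1 gallon = 0.0037854118 m^3, so 47.87 gallon = 47.87 * 0.0037854118 = 0.18120766 m^3. 1 fluid_ounce_imp = 2.8413063e-05 m^3, so 135.9 fluid_ounce_imp = 135.9 * 2.8413063e-05 = 0.0038613352 m^3. Sum: 0.18120766 + 0.0038613352 = 0.185069 m^3. Result: 0.185069 m^3 ≈ 0.1851 m^3 (4 s.f.).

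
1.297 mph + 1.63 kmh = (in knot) 1 mph = 0.44704 m/s, so 1.297 mph = 1.297 * 0.44704 = 0.57981088 m/s. 1 kmh = 0.27777778 m/s, so 1.63 kmh = 1.63 * 0.27777778 = 0.45277778 m/s. Sum: 0.57981088 + 0.45277778 = 1.0325887 m/s. 1 knot = 0.51444444 m/s, so 1.0325887 m/s = 1.0325887 / 0.51444444 = 2.0071918 knot ≈ 2.007 knot (4 s.f.). Final answer: 2.007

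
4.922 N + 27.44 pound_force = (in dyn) 4.922 N is already in N. 1 pound_force = 4.4482216 N, so 27.44 pound_force = 27.44 * 4.4482216 = 122.0592 N. Sum: 4.922 + 122.0592 = 126.9812 N. 1 dyn = 1e-05 N, so 126.9812 N = 126.9812 / 1e-05 = 12698120 dyn ≈ 1.27e+07 dyn (4 s.f.). Final answer: 1.27e+07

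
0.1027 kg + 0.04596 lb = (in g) 123.5. Check: 0.1027 kg is already in kg. 1 lb = 0.45359237 kg, so 0.04596 lb = 0.04596 * 0.45359237 = 0.020847105 kg. Sum: 0.1027 + 0.020847105 = 0.12354711 kg. 1 g = 0.001 kg, so 0.12354711 kg = 0.12354711 / 0.001 = 123.54711 g ≈ 123.5 g (4 s.f.).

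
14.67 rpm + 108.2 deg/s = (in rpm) 1 rpm = 0.10471976 rad/s, so 14.67 rpm = 14.67 * 0.10471976 = 1.5362388 rad/s. 1 deg/s = 0.017453293 rad/s, so 108.2 deg/s = 108.2 * 0.017453293 = 1.8884463 rad/s. Sum: 1.5362388 + 1.8884463 = 3.4246851 rad/s. 1 rpm = 0.10471976 rad/s, so 3.4246851 rad/s = 3.4246851 / 0.10471976 = 32.703333 rpm ≈ 32.7 rpm (4 s.f.). Final answer: 32.7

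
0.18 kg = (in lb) 1 lb = 0.45359237 kg, so 0.18 kg = 0.18 / 0.45359237 = 0.39683207 lb ≈ 0.3968 lb (4 s.f.). Final answer: 0.3968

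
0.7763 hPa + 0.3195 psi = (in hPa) 1 hPa = 100 Pa, so 0.7763 hPa = 0.7763 * 100 = 77.63 Pa. 1 psi = 6894.7573 Pa, so 0.3195 psi = 0.3195 * 6894.7573 = 2202.875 Pa. Sum: 77.63 + 2202.875 = 2280.505 Pa. 1 hPa = 100 Pa, so 2280.505 Pa = 2280.505 / 100 = 22.80505 hPa ≈ 22.81 hPa (4 s.f.). Final answer: 22.81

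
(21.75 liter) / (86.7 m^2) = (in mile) 1 liter = 0.001 m^3, so 21.75 liter = 21.75 * 0.001 = 0.02175 m^3. 86.7 m^2 is already in m^2. Combine: 0.02175 m^3 / 86.7 m^2 = 0.00025086505 m. 1 mile = 1609.344 m, so 0.00025086505 m = 0.00025086505 / 1609.344 = 1.5588032e-07 mile ≈ 1.559e-07 mile (4 s.f.). Final answer: 1.559e-07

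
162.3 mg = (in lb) 0.0003578. Check: 1 mg = 1e-06 kg, so 162.3 mg = 162.3 * 1e-06 = 0.0001623 kg. 1 lb = 0.45359237 kg, so 0.0001623 kg = 0.0001623 / 0.45359237 = 0.00035781025 lb ≈ 0.0003578 lb (4 s.f.).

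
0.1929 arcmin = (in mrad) 1 arcmin = 0.00029088821 rad, so 0.1929 arcmin = 0.1929 * 0.00029088821 = 5.6112335e-05 rad. 1 mrad = 0.001 rad, so 5.6112335e-05 rad = 5.6112335e-05 / 0.001 = 0.056112335 mrad ≈ 0.05611 mrad (4 s.f.). Final answer: 0.05611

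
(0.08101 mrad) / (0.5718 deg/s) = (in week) 1.342e-08. Check: 1 mrad = 0.001 rad, so 0.08101 mrad = 0.08101 * 0.001 = 8.101e-05 rad. 1 deg/s = 0.017453293 rad/s, so 0.5718 deg/s = 0.5718 * 0.017453293 = 0.0099797927 rad/s. Combine: 8.101e-05 rad / 0.0099797927 rad/s = 0.0081174031 s. 1 week = 604800 s, so 0.0081174031 s = 0.0081174031 / 604800 = 1.3421632e-08 week ≈ 1.342e-08 week (4 s.f.).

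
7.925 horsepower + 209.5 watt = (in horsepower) 8.206. Check: 1 horsepower = 745.69987 W, so 7.925 horsepower = 7.925 * 745.69987 = 5909.6715 W. 209.5 watt = 209.5 W. Sum: 5909.6715 + 209.5 = 6119.1715 W. 1 horsepower = 745.69987 W, so 6119.1715 W = 6119.1715 / 745.69987 = 8.2059441 horsepower ≈ 8.206 horsepower (4 s.f.).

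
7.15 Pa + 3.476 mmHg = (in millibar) 7.15 Pa is already in Pa. 1 mmHg = 133.32237 Pa, so 3.476 mmHg = 3.476 * 133.32237 = 463.42855 Pa. Sum: 7.15 + 463.42855 = 470.57855 Pa. 1 millibar = 100 Pa, so 470.57855 Pa = 470.57855 / 100 = 4.7057855 millibar ≈ 4.706 millibar (4 s.f.). Final answer: 4.706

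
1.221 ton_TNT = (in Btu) 4.842e+06. Check: 1 ton_TNT = 4.184e+09 J, so 1.221 ton_TNT = 1.221 * 4.184e+09 = 5.108664e+09 J. 1 Btu = 1055.0559 J, so 5.108664e+09 J = 5.108664e+09 / 1055.0559 = 4842079.2 Btu ≈ 4.842e+06 Btu (4 s.f.).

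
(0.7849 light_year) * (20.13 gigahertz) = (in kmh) 1 light_year = 9.4607305e+15 m, so 0.7849 light_year = 0.7849 * 9.4607305e+15 = 7.4257273e+15 m. 1 gigahertz = 1e+09 Hz, so 20.13 gigahertz = 20.13 * 1e+09 = 2.013e+10 Hz. Combine: 7.4257273e+15 m * 2.013e+10 Hz = 1.4947989e+26 m/s. 1 kmh = 0.27777778 m/s, so 1.4947989e+26 m/s = 1.4947989e+26 / 0.27777778 = 5.3812761e+26 kmh ≈ 5.381e+26 kmh (4 s.f.). Final answer: 5.381e+26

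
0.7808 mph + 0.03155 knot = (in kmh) 1 mph = 0.44704 m/s, so 0.7808 mph = 0.7808 * 0.44704 = 0.34904883 m/s. 1 knot = 0.51444444 m/s, so 0.03155 knot = 0.03155 * 0.51444444 = 0.016230722 m/s. Sum: 0.34904883 + 0.016230722 = 0.36527955 m/s. 1 kmh = 0.27777778 m/s, so 0.36527955 m/s = 0.36527955 / 0.27777778 = 1.3150064 kmh ≈ 1.315 kmh (4 s.f.). Final answer: 1.315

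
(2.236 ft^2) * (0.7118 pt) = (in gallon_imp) 1 ft^2 = 0.09290304 m^2, so 2.236 ft^2 = 2.236 * 0.09290304 = 0.2077312 m^2. 1 pt = 0.00035277778 m, so 0.7118 pt = 0.7118 * 0.00035277778 = 0.00025110722 m. Combine: 0.2077312 m^2 * 0.00025110722 m = 5.2162804e-05 m^3. 1 gallon_imp = 0.00454609 m^3, so 5.2162804e-05 m^3 = 5.2162804e-05 / 0.00454609 = 0.011474213 gallon_imp ≈ 0.01147 gallon_imp (4 s.f.). Final answer: 0.01147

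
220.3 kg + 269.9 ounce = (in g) 2.28e+05. Check: 220.3 kg is already in kg. 1 ounce = 0.028349523 kg, so 269.9 ounce = 269.9 * 0.028349523 = 7.6515363 kg. Sum: 220.3 + 7.6515363 = 227.95154 kg. 1 g = 0.001 kg, so 227.95154 kg = 227.95154 / 0.001 = 227951.54 g ≈ 2.28e+05 g (4 s.f.).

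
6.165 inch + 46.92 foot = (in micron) 1.446e+07. Check: 1 inch = 0.0254 m, so 6.165 inch = 6.165 * 0.0254 = 0.156591 m. 1 foot = 0.3048 m, so 46.92 foot = 46.92 * 0.3048 = 14.301216 m. Sum: 0.156591 + 14.301216 = 14.457807 m. 1 micron = 1e-06 m, so 14.457807 m = 14.457807 / 1e-06 = 14457807 micron ≈ 1.446e+07 micron (4 s.f.).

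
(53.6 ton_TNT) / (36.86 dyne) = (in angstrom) 6.084e+24. Check: 1 ton_TNT = 4.184e+09 J, so 53.6 ton_TNT = 53.6 * 4.184e+09 = 2.242624e+11 J. 1 dyne = 1e-05 N, so 36.86 dyne = 36.86 * 1e-05 = 0.0003686 N. Combine: 2.242624e+11 J / 0.0003686 N = 6.0841671e+14 m. 1 angstrom = 1e-10 m, so 6.0841671e+14 m = 6.0841671e+14 / 1e-10 = 6.0841671e+24 angstrom ≈ 6.084e+24 angstrom (4 s.f.).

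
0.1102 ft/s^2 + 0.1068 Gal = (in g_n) 0.003534. Check: 1 ft/s^2 = 0.3048 m/s^2, so 0.1102 ft/s^2 = 0.1102 * 0.3048 = 0.03358896 m/s^2. 1 Gal = 0.01 m/s^2, so 0.1068 Gal = 0.1068 * 0.01 = 0.001068 m/s^2. Sum: 0.03358896 + 0.001068 = 0.03465696 m/s^2. 1 g_n = 9.80665 m/s^2, so 0.03465696 m/s^2 = 0.03465696 / 9.80665 = 0.0035340264 g_n ≈ 0.003534 g_n (4 s.f.).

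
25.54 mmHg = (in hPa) 34.05. Check: 1 mmHg = 133.32237 Pa, so 25.54 mmHg = 25.54 * 133.32237 = 3405.0533 Pa. 1 hPa = 100 Pa, so 3405.0533 Pa = 3405.0533 / 100 = 34.050533 hPa ≈ 34.05 hPa (4 s.f.).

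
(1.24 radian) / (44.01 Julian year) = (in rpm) 1.24 radian = 1.24 rad. 1 Julian year = 31557600 s, so 44.01 Julian year = 44.01 * 31557600 = 1.38885e+09 s. Combine: 1.24 rad / 1.38885e+09 s = 8.9282501e-10 rad/s. 1 rpm = 0.10471976 rad/s, so 8.9282501e-10 rad/s = 8.9282501e-10 / 0.10471976 = 8.5258509e-09 rpm ≈ 8.526e-09 rpm (4 s.f.). Final answer: 8.526e-09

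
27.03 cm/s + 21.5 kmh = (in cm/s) 1 cm/s = 0.01 m/s, so 27.03 cm/s = 27.03 * 0.01 = 0.2703 m/s. 1 kmh = 0.27777778 m/s, so 21.5 kmh = 21.5 * 0.27777778 = 5.9722222 m/s. Sum: 0.2703 + 5.9722222 = 6.2425222 m/s. 1 cm/s = 0.01 m/s, so 6.2425222 m/s = 6.2425222 / 0.01 = 624.25222 cm/s ≈ 624.3 cm/s (4 s.f.). Final answer: 624.3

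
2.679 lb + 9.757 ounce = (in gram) 1492. Check: 1 lb = 0.45359237 kg, so 2.679 lb = 2.679 * 0.45359237 = 1.215174 kg. 1 ounce = 0.028349523 kg, so 9.757 ounce = 9.757 * 0.028349523 = 0.2766063 kg. Sum: 1.215174 + 0.2766063 = 1.4917803 kg. 1 gram = 0.001 kg, so 1.4917803 kg = 1.4917803 / 0.001 = 1491.7803 gram ≈ 1492 gram (4 s.f.).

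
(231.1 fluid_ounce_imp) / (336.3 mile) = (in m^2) 1 fluid_ounce_imp = 2.8413063e-05 m^3, so 231.1 fluid_ounce_imp = 231.1 * 2.8413063e-05 = 0.0065662587 m^3. 1 mile = 1609.344 m, so 336.3 mile = 336.3 * 1609.344 = 541222.39 m. Combine: 0.0065662587 m^3 / 541222.39 m = 1.2132275e-08 m^2. Result: 1.2132275e-08 m^2 ≈ 1.213e-08 m^2 (4 s.f.). Final answer: 1.213e-08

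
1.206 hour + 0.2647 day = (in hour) 1 hour = 3600 s, so 1.206 hour = 1.206 * 3600 = 4341.6 s. 1 day = 86400 s, so 0.2647 day = 0.2647 * 86400 = 22870.08 s. Sum: 4341.6 + 22870.08 = 27211.68 s. 1 hour = 3600 s, so 27211.68 s = 27211.68 / 3600 = 7.5588 hour ≈ 7.559 hour (4 s.f.). Final answer: 7.559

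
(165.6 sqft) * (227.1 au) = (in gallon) 1.381e+17. Check: 1 sqft = 0.09290304 m^2, so 165.6 sqft = 165.6 * 0.09290304 = 15.384743 m^2. 1 au = 1.4959787e+11 m, so 227.1 au = 227.1 * 1.4959787e+11 = 3.3973676e+13 m. Combine: 15.384743 m^2 * 3.3973676e+13 m = 5.226763e+14 m^3. 1 gallon = 0.0037854118 m^3, so 5.226763e+14 m^3 = 5.226763e+14 / 0.0037854118 = 1.3807647e+17 gallon ≈ 1.381e+17 gallon (4 s.f.).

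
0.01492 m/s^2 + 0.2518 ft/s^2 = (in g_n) 0.01492 m/s^2 is already in m/s^2. 1 ft/s^2 = 0.3048 m/s^2, so 0.2518 ft/s^2 = 0.2518 * 0.3048 = 0.07674864 m/s^2. Sum: 0.01492 + 0.07674864 = 0.09166864 m/s^2. 1 g_n = 9.80665 m/s^2, so 0.09166864 m/s^2 = 0.09166864 / 9.80665 = 0.0093475998 g_n ≈ 0.009348 g_n (4 s.f.). Final answer: 0.009348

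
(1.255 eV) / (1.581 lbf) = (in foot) 1 eV = 1.6021766e-19 J, so 1.255 eV = 1.255 * 1.6021766e-19 = 2.0107317e-19 J. 1 lbf = 4.4482216 N, so 1.581 lbf = 1.581 * 4.4482216 = 7.0326384 N. Combine: 2.0107317e-19 J / 7.0326384 N = 2.8591427e-20 m. 1 foot = 0.3048 m, so 2.8591427e-20 m = 2.8591427e-20 / 0.3048 = 9.3803895e-20 foot ≈ 9.38e-20 foot (4 s.f.). Final answer: 9.38e-20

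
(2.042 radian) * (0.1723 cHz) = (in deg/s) 0.2016. Check: 2.042 radian = 2.042 rad. 1 cHz = 0.01 Hz, so 0.1723 cHz = 0.1723 * 0.01 = 0.001723 Hz. Combine: 2.042 rad * 0.001723 Hz = 0.003518366 rad/s. 1 deg/s = 0.017453293 rad/s, so 0.003518366 rad/s = 0.003518366 / 0.017453293 = 0.20158752 deg/s ≈ 0.2016 deg/s (4 s.f.).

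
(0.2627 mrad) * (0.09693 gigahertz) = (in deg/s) 1.459e+06. Check: 1 mrad = 0.001 rad, so 0.2627 mrad = 0.2627 * 0.001 = 0.0002627 rad. 1 gigahertz = 1e+09 Hz, so 0.09693 gigahertz = 0.09693 * 1e+09 = 96930000 Hz. Combine: 0.0002627 rad * 96930000 Hz = 25463.511 rad/s. 1 deg/s = 0.017453293 rad/s, so 25463.511 rad/s = 25463.511 / 0.017453293 = 1458951.7 deg/s ≈ 1.459e+06 deg/s (4 s.f.).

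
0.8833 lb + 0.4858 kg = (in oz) 1 lb = 0.45359237 kg, so 0.8833 lb = 0.8833 * 0.45359237 = 0.40065814 kg. 0.4858 kg is already in kg. Sum: 0.40065814 + 0.4858 = 0.88645814 kg. 1 oz = 0.028349523 kg, so 0.88645814 kg = 0.88645814 / 0.028349523 = 31.268891 oz ≈ 31.27 oz (4 s.f.). Final answer: 31.27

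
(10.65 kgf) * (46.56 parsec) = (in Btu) 1.422e+17. Check: 1 kgf = 9.80665 N, so 10.65 kgf = 10.65 * 9.80665 = 104.44082 N. 1 parsec = 3.0856776e+16 m, so 46.56 parsec = 46.56 * 3.0856776e+16 = 1.4366915e+18 m. Combine: 104.44082 N * 1.4366915e+18 m = 1.5004924e+20 J. 1 Btu = 1055.0559 J, so 1.5004924e+20 J = 1.5004924e+20 / 1055.0559 = 1.4221924e+17 Btu ≈ 1.422e+17 Btu (4 s.f.).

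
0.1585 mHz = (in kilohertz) 1 mHz = 0.001 Hz, so 0.1585 mHz = 0.1585 * 0.001 = 0.0001585 Hz. 1 kilohertz = 1000 Hz, so 0.0001585 Hz = 0.0001585 / 1000 = 1.585e-07 kilohertz. Final answer: 1.585e-07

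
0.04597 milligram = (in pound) 1 milligram = 1e-06 kg, so 0.04597 milligram = 0.04597 * 1e-06 = 4.597e-08 kg. 1 pound = 0.45359237 kg, so 4.597e-08 kg = 4.597e-08 / 0.45359237 = 1.013465e-07 pound ≈ 1.013e-07 pound (4 s.f.). Final answer: 1.013e-07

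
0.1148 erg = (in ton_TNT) 1 erg = 1e-07 J, so 0.1148 erg = 0.1148 * 1e-07 = 1.148e-08 J. 1 ton_TNT = 4.184e+09 J, so 1.148e-08 J = 1.148e-08 / 4.184e+09 = 2.7437859e-18 ton_TNT ≈ 2.744e-18 ton_TNT (4 s.f.). Final answer: 2.744e-18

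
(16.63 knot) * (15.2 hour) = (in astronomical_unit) 1 knot = 0.51444444 m/s, so 16.63 knot = 16.63 * 0.51444444 = 8.5552111 m/s. 1 hour = 3600 s, so 15.2 hour = 15.2 * 3600 = 54720 s. Combine: 8.5552111 m/s * 54720 s = 468141.15 m. 1 astronomical_unit = 1.4959787e+11 m, so 468141.15 m = 468141.15 / 1.4959787e+11 = 3.1293303e-06 astronomical_unit ≈ 3.129e-06 astronomical_unit (4 s.f.). Final answer: 3.129e-06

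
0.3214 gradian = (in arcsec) 1 gradian = 0.015707963 rad, so 0.3214 gradian = 0.3214 * 0.015707963 = 0.0050485394 rad. 1 arcsec = 4.8481368e-06 rad, so 0.0050485394 rad = 0.0050485394 / 4.8481368e-06 = 1041.336 arcsec ≈ 1041 arcsec (4 s.f.). Final answer: 1041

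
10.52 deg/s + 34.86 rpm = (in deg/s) 1 deg/s = 0.017453293 rad/s, so 10.52 deg/s = 10.52 * 0.017453293 = 0.18360864 rad/s. 1 rpm = 0.10471976 rad/s, so 34.86 rpm = 34.86 * 0.10471976 = 3.6505307 rad/s. Sum: 0.18360864 + 3.6505307 = 3.8341393 rad/s. 1 deg/s = 0.017453293 rad/s, so 3.8341393 rad/s = 3.8341393 / 0.017453293 = 219.68 deg/s ≈ 219.7 deg/s (4 s.f.). Final answer: 219.7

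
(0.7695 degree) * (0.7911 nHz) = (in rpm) 1 degree = 0.017453293 rad, so 0.7695 degree = 0.7695 * 0.017453293 = 0.013430309 rad. 1 nHz = 1e-09 Hz, so 0.7911 nHz = 0.7911 * 1e-09 = 7.911e-10 Hz. Combine: 0.013430309 rad * 7.911e-10 Hz = 1.0624717e-11 rad/s. 1 rpm = 0.10471976 rad/s, so 1.0624717e-11 rad/s = 1.0624717e-11 / 0.10471976 = 1.0145858e-10 rpm ≈ 1.015e-10 rpm (4 s.f.). Final answer: 1.015e-10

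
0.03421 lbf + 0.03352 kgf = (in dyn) 4.809e+04. Check: 1 lbf = 4.4482216 N, so 0.03421 lbf = 0.03421 * 4.4482216 = 0.15217366 N. 1 kgf = 9.80665 N, so 0.03352 kgf = 0.03352 * 9.80665 = 0.32871891 N. Sum: 0.15217366 + 0.32871891 = 0.48089257 N. 1 dyn = 1e-05 N, so 0.48089257 N = 0.48089257 / 1e-05 = 48089.257 dyn ≈ 4.809e+04 dyn (4 s.f.).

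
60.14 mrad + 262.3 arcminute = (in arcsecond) 2.814e+04. Check: 1 mrad = 0.001 rad, so 60.14 mrad = 60.14 * 0.001 = 0.06014 rad. 1 arcminute = 0.00029088821 rad, so 262.3 arcminute = 262.3 * 0.00029088821 = 0.076299977 rad. Sum: 0.06014 + 0.076299977 = 0.13643998 rad. 1 arcsecond = 4.8481368e-06 rad, so 0.13643998 rad = 0.13643998 / 4.8481368e-06 = 28142.765 arcsecond ≈ 2.814e+04 arcsecond (4 s.f.).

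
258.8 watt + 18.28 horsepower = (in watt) 1.389e+04. Check: 258.8 watt = 258.8 W. 1 horsepower = 745.69987 W, so 18.28 horsepower = 18.28 * 745.69987 = 13631.394 W. Sum: 258.8 + 13631.394 = 13890.194 W. 13890.194 W = 13890.194 watt ≈ 1.389e+04 watt (4 s.f.).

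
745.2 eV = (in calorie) 2.854e-17. Check: 1 eV = 1.6021766e-19 J, so 745.2 eV = 745.2 * 1.6021766e-19 = 1.193942e-16 J. 1 calorie = 4.184 J, so 1.193942e-16 J = 1.193942e-16 / 4.184 = 2.8535899e-17 calorie ≈ 2.854e-17 calorie (4 s.f.).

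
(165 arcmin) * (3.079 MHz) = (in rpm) 1 arcmin = 0.00029088821 rad, so 165 arcmin = 165 * 0.00029088821 = 0.047996554 rad. 1 MHz = 1000000 Hz, so 3.079 MHz = 3.079 * 1000000 = 3079000 Hz. Combine: 0.047996554 rad * 3079000 Hz = 147781.39 rad/s. 1 rpm = 0.10471976 rad/s, so 147781.39 rad/s = 147781.39 / 0.10471976 = 1411208.3 rpm ≈ 1.411e+06 rpm (4 s.f.). Final answer: 1.411e+06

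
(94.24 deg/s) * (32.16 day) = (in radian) 4.57e+06. Check: 1 deg/s = 0.017453293 rad/s, so 94.24 deg/s = 94.24 * 0.017453293 = 1.6447983 rad/s. 1 day = 86400 s, so 32.16 day = 32.16 * 86400 = 2778624 s. Combine: 1.6447983 rad/s * 2778624 s = 4570276 rad. 4570276 rad = 4570276 radian ≈ 4.57e+06 radian (4 s.f.).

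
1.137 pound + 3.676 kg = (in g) 1 pound = 0.45359237 kg, so 1.137 pound = 1.137 * 0.45359237 = 0.51573452 kg. 3.676 kg is already in kg. Sum: 0.51573452 + 3.676 = 4.1917345 kg. 1 g = 0.001 kg, so 4.1917345 kg = 4.1917345 / 0.001 = 4191.7345 g ≈ 4192 g (4 s.f.). Final answer: 4192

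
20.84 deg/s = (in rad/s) 0.3637. Check: 1 deg/s = 0.017453293 rad/s, so 20.84 deg/s = 20.84 * 0.017453293 = 0.36372662 rad/s. Result: 0.36372662 rad/s ≈ 0.3637 rad/s (4 s.f.).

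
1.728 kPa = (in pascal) 1 kPa = 1000 Pa, so 1.728 kPa = 1.728 * 1000 = 1728 Pa. 1728 Pa = 1728 pascal. Final answer: 1728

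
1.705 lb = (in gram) 1 lb = 0.45359237 kg, so 1.705 lb = 1.705 * 0.45359237 = 0.77337499 kg. 1 gram = 0.001 kg, so 0.77337499 kg = 0.77337499 / 0.001 = 773.37499 gram ≈ 773.4 gram (4 s.f.). Final answer: 773.4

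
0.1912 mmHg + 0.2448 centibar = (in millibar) 1 mmHg = 133.32237 Pa, so 0.1912 mmHg = 0.1912 * 133.32237 = 25.491237 Pa. 1 centibar = 1000 Pa, so 0.2448 centibar = 0.2448 * 1000 = 244.8 Pa. Sum: 25.491237 + 244.8 = 270.29124 Pa. 1 millibar = 100 Pa, so 270.29124 Pa = 270.29124 / 100 = 2.7029124 millibar ≈ 2.703 millibar (4 s.f.). Final answer: 2.703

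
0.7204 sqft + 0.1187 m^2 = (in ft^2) 1 sqft = 0.09290304 m^2, so 0.7204 sqft = 0.7204 * 0.09290304 = 0.06692735 m^2. 0.1187 m^2 is already in m^2. Sum: 0.06692735 + 0.1187 = 0.18562735 m^2. 1 ft^2 = 0.09290304 m^2, so 0.18562735 m^2 = 0.18562735 / 0.09290304 = 1.9980762 ft^2 ≈ 1.998 ft^2 (4 s.f.). Final answer: 1.998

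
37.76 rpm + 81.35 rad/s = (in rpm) 814.6. Check: 1 rpm = 0.10471976 rad/s, so 37.76 rpm = 37.76 * 0.10471976 = 3.954218 rad/s. 81.35 rad/s is already in rad/s. Sum: 3.954218 + 81.35 = 85.304218 rad/s. 1 rpm = 0.10471976 rad/s, so 85.304218 rad/s = 85.304218 / 0.10471976 = 814.59528 rpm ≈ 814.6 rpm (4 s.f.).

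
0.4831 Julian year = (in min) 1 Julian year = 31557600 s, so 0.4831 Julian year = 0.4831 * 31557600 = 15245477 s. 1 min = 60 s, so 15245477 s = 15245477 / 60 = 254091.28 min ≈ 2.541e+05 min (4 s.f.). Final answer: 2.541e+05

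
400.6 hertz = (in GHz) 4.006e-07. Check: 400.6 hertz = 400.6 Hz. 1 GHz = 1e+09 Hz, so 400.6 Hz = 400.6 / 1e+09 = 4.006e-07 GHz.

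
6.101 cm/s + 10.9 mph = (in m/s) 1 cm/s = 0.01 m/s, so 6.101 cm/s = 6.101 * 0.01 = 0.06101 m/s. 1 mph = 0.44704 m/s, so 10.9 mph = 10.9 * 0.44704 = 4.872736 m/s. Sum: 0.06101 + 4.872736 = 4.933746 m/s. Result: 4.933746 m/s ≈ 4.934 m/s (4 s.f.). Final answer: 4.934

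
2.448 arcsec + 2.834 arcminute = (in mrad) 1 arcsec = 4.8481368e-06 rad, so 2.448 arcsec = 2.448 * 4.8481368e-06 = 1.1868239e-05 rad. 1 arcminute = 0.00029088821 rad, so 2.834 arcminute = 2.834 * 0.00029088821 = 0.00082437718 rad. Sum: 1.1868239e-05 + 0.00082437718 = 0.00083624542 rad. 1 mrad = 0.001 rad, so 0.00083624542 rad = 0.00083624542 / 0.001 = 0.83624542 mrad ≈ 0.8362 mrad (4 s.f.). Final answer: 0.8362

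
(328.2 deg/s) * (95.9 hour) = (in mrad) 1.978e+09. Check: 1 deg/s = 0.017453293 rad/s, so 328.2 deg/s = 328.2 * 0.017453293 = 5.7281706 rad/s. 1 hour = 3600 s, so 95.9 hour = 95.9 * 3600 = 345240 s. Combine: 5.7281706 rad/s * 345240 s = 1977593.6 rad. 1 mrad = 0.001 rad, so 1977593.6 rad = 1977593.6 / 0.001 = 1.9775936e+09 mrad ≈ 1.978e+09 mrad (4 s.f.).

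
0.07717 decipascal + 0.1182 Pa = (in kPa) 1 decipascal = 0.1 Pa, so 0.07717 decipascal = 0.07717 * 0.1 = 0.007717 Pa. 0.1182 Pa is already in Pa. Sum: 0.007717 + 0.1182 = 0.125917 Pa. 1 kPa = 1000 Pa, so 0.125917 Pa = 0.125917 / 1000 = 0.000125917 kPa ≈ 0.0001259 kPa (4 s.f.). Final answer: 0.0001259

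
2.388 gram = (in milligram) 2388. Check: 1 gram = 0.001 kg, so 2.388 gram = 2.388 * 0.001 = 0.002388 kg. 1 milligram = 1e-06 kg, so 0.002388 kg = 0.002388 / 1e-06 = 2388 milligram.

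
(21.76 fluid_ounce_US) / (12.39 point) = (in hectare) 1 fluid_ounce_US = 2.957353e-05 m^3, so 21.76 fluid_ounce_US = 21.76 * 2.957353e-05 = 0.00064352 m^3. 1 point = 0.00035277778 m, so 12.39 point = 12.39 * 0.00035277778 = 0.0043709167 m. Combine: 0.00064352 m^3 / 0.0043709167 m = 0.1472277 m^2. 1 hectare = 10000 m^2, so 0.1472277 m^2 = 0.1472277 / 10000 = 1.472277e-05 hectare ≈ 1.472e-05 hectare (4 s.f.). Final answer: 1.472e-05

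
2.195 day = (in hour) 52.68. Check: 1 day = 86400 s, so 2.195 day = 2.195 * 86400 = 189648 s. 1 hour = 3600 s, so 189648 s = 189648 / 3600 = 52.68 hour.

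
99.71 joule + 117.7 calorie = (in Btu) 99.71 joule = 99.71 J. 1 calorie = 4.184 J, so 117.7 calorie = 117.7 * 4.184 = 492.4568 J. Sum: 99.71 + 492.4568 = 592.1668 J. 1 Btu = 1055.0559 J, so 592.1668 J = 592.1668 / 1055.0559 = 0.56126583 Btu ≈ 0.5613 Btu (4 s.f.). Final answer: 0.5613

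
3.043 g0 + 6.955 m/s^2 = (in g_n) 3.752. Check: 1 g0 = 9.80665 m/s^2, so 3.043 g0 = 3.043 * 9.80665 = 29.841636 m/s^2. 6.955 m/s^2 is already in m/s^2. Sum: 29.841636 + 6.955 = 36.796636 m/s^2. 1 g_n = 9.80665 m/s^2, so 36.796636 m/s^2 = 36.796636 / 9.80665 = 3.7522126 g_n ≈ 3.752 g_n (4 s.f.).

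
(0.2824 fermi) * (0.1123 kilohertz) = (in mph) 1 fermi = 1e-15 m, so 0.2824 fermi = 0.2824 * 1e-15 = 2.824e-16 m. 1 kilohertz = 1000 Hz, so 0.1123 kilohertz = 0.1123 * 1000 = 112.3 Hz. Combine: 2.824e-16 m * 112.3 Hz = 3.171352e-14 m/s. 1 mph = 0.44704 m/s, so 3.171352e-14 m/s = 3.171352e-14 / 0.44704 = 7.0941124e-14 mph ≈ 7.094e-14 mph (4 s.f.). Final answer: 7.094e-14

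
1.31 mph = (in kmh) 2.108. Check: 1 mph = 0.44704 m/s, so 1.31 mph = 1.31 * 0.44704 = 0.5856224 m/s. 1 kmh = 0.27777778 m/s, so 0.5856224 m/s = 0.5856224 / 0.27777778 = 2.1082406 kmh ≈ 2.108 kmh (4 s.f.).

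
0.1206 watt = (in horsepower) 0.0001617. Check: 0.1206 watt = 0.1206 W. 1 horsepower = 745.69987 W, so 0.1206 W = 0.1206 / 745.69987 = 0.00016172726 horsepower ≈ 0.0001617 horsepower (4 s.f.).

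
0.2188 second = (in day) 2.532e-06. Check: 0.2188 second = 0.2188 s. 1 day = 86400 s, so 0.2188 s = 0.2188 / 86400 = 2.5324074e-06 day ≈ 2.532e-06 day (4 s.f.).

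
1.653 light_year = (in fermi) 1 light_year = 9.4607305e+15 m, so 1.653 light_year = 1.653 * 9.4607305e+15 = 1.5638587e+16 m. 1 fermi = 1e-15 m, so 1.5638587e+16 m = 1.5638587e+16 / 1e-15 = 1.5638587e+31 fermi ≈ 1.564e+31 fermi (4 s.f.). Final answer: 1.564e+31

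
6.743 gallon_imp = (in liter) 30.65. Check: 1 gallon_imp = 0.00454609 m^3, so 6.743 gallon_imp = 6.743 * 0.00454609 = 0.030654285 m^3. 1 liter = 0.001 m^3, so 0.030654285 m^3 = 0.030654285 / 0.001 = 30.654285 liter ≈ 30.65 liter (4 s.f.).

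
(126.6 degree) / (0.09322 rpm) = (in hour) 1 degree = 0.017453293 rad, so 126.6 degree = 126.6 * 0.017453293 = 2.2095868 rad. 1 rpm = 0.10471976 rad/s, so 0.09322 rpm = 0.09322 * 0.10471976 = 0.0097619756 rad/s. Combine: 2.2095868 rad / 0.0097619756 rad/s = 226.34628 s. 1 hour = 3600 s, so 226.34628 s = 226.34628 / 3600 = 0.062873966 hour ≈ 0.06287 hour (4 s.f.). Final answer: 0.06287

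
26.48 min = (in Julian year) 1 min = 60 s, so 26.48 min = 26.48 * 60 = 1588.8 s. 1 Julian year = 31557600 s, so 1588.8 s = 1588.8 / 31557600 = 5.0346034e-05 Julian year ≈ 5.035e-05 Julian year (4 s.f.). Final answer: 5.035e-05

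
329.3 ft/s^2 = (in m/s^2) 1 ft/s^2 = 0.3048 m/s^2, so 329.3 ft/s^2 = 329.3 * 0.3048 = 100.37064 m/s^2. Result: 100.37064 m/s^2 ≈ 100.4 m/s^2 (4 s.f.). Final answer: 100.4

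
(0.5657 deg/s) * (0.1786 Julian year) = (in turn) 8857. Check: 1 deg/s = 0.017453293 rad/s, so 0.5657 deg/s = 0.5657 * 0.017453293 = 0.0098733276 rad/s. 1 Julian year = 31557600 s, so 0.1786 Julian year = 0.1786 * 31557600 = 5636187.4 s. Combine: 0.0098733276 rad/s * 5636187.4 s = 55647.924 rad. 1 turn = 6.2831853 rad, so 55647.924 rad = 55647.924 / 6.2831853 = 8856.6422 turn ≈ 8857 turn (4 s.f.).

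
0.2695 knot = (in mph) 1 knot = 0.51444444 m/s, so 0.2695 knot = 0.2695 * 0.51444444 = 0.13864278 m/s. 1 mph = 0.44704 m/s, so 0.13864278 m/s = 0.13864278 / 0.44704 = 0.31013506 mph ≈ 0.3101 mph (4 s.f.). Final answer: 0.3101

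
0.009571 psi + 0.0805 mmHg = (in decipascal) 767.2. Check: 1 psi = 6894.7573 Pa, so 0.009571 psi = 0.009571 * 6894.7573 = 65.989722 Pa. 1 mmHg = 133.32237 Pa, so 0.0805 mmHg = 0.0805 * 133.32237 = 10.732451 Pa. Sum: 65.989722 + 10.732451 = 76.722173 Pa. 1 decipascal = 0.1 Pa, so 76.722173 Pa = 76.722173 / 0.1 = 767.22173 decipascal ≈ 767.2 decipascal (4 s.f.).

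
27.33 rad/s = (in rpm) 261. Check: 1 rpm = 0.10471976 rad/s, so 27.33 rad/s = 27.33 / 0.10471976 = 260.98228 rpm ≈ 261 rpm (4 s.f.).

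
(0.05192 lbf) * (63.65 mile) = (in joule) 1 lbf = 4.4482216 N, so 0.05192 lbf = 0.05192 * 4.4482216 = 0.23095167 N. 1 mile = 1609.344 m, so 63.65 mile = 63.65 * 1609.344 = 102434.75 m. Combine: 0.23095167 N * 102434.75 m = 23657.475 J. 23657.475 J = 23657.475 joule ≈ 2.366e+04 joule (4 s.f.). Final answer: 2.366e+04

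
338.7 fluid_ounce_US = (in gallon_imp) 1 fluid_ounce_US = 2.957353e-05 m^3, so 338.7 fluid_ounce_US = 338.7 * 2.957353e-05 = 0.010016554 m^3. 1 gallon_imp = 0.00454609 m^3, so 0.010016554 m^3 = 0.010016554 / 0.00454609 = 2.203334 gallon_imp ≈ 2.203 gallon_imp (4 s.f.). Final answer: 2.203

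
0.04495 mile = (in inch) 1 mile = 1609.344 m, so 0.04495 mile = 0.04495 * 1609.344 = 72.340013 m. 1 inch = 0.0254 m, so 72.340013 m = 72.340013 / 0.0254 = 2848.032 inch ≈ 2848 inch (4 s.f.). Final answer: 2848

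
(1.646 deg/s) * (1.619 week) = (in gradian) 1.791e+06. Check: 1 deg/s = 0.017453293 rad/s, so 1.646 deg/s = 1.646 * 0.017453293 = 0.028728119 rad/s. 1 week = 604800 s, so 1.619 week = 1.619 * 604800 = 979171.2 s. Combine: 0.028728119 rad/s * 979171.2 s = 28129.747 rad. 1 gradian = 0.015707963 rad, so 28129.747 rad = 28129.747 / 0.015707963 = 1790795.3 gradian ≈ 1.791e+06 gradian (4 s.f.).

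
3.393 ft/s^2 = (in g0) 0.1055. Check: 1 ft/s^2 = 0.3048 m/s^2, so 3.393 ft/s^2 = 3.393 * 0.3048 = 1.0341864 m/s^2. 1 g0 = 9.80665 m/s^2, so 1.0341864 m/s^2 = 1.0341864 / 9.80665 = 0.10545766 g0 ≈ 0.1055 g0 (4 s.f.).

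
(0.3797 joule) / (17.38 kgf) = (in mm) 2.228. Check: 0.3797 joule = 0.3797 J. 1 kgf = 9.80665 N, so 17.38 kgf = 17.38 * 9.80665 = 170.43958 N. Combine: 0.3797 J / 170.43958 N = 0.002227769 m. 1 mm = 0.001 m, so 0.002227769 m = 0.002227769 / 0.001 = 2.227769 mm ≈ 2.228 mm (4 s.f.).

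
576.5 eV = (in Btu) 8.755e-20. Check: 1 eV = 1.6021766e-19 J, so 576.5 eV = 576.5 * 1.6021766e-19 = 9.2365483e-17 J. 1 Btu = 1055.0559 J, so 9.2365483e-17 J = 9.2365483e-17 / 1055.0559 = 8.7545586e-20 Btu ≈ 8.755e-20 Btu (4 s.f.).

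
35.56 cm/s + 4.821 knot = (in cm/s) 1 cm/s = 0.01 m/s, so 35.56 cm/s = 35.56 * 0.01 = 0.3556 m/s. 1 knot = 0.51444444 m/s, so 4.821 knot = 4.821 * 0.51444444 = 2.4801367 m/s. Sum: 0.3556 + 2.4801367 = 2.8357367 m/s. 1 cm/s = 0.01 m/s, so 2.8357367 m/s = 2.8357367 / 0.01 = 283.57367 cm/s ≈ 283.6 cm/s (4 s.f.). Final answer: 283.6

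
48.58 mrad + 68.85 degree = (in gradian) 79.59. Check: 1 mrad = 0.001 rad, so 48.58 mrad = 48.58 * 0.001 = 0.04858 rad. 1 degree = 0.017453293 rad, so 68.85 degree = 68.85 * 0.017453293 = 1.2016592 rad. Sum: 0.04858 + 1.2016592 = 1.2502392 rad. 1 gradian = 0.015707963 rad, so 1.2502392 rad = 1.2502392 / 0.015707963 = 79.592699 gradian ≈ 79.59 gradian (4 s.f.).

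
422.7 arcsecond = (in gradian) 0.1305. Check: 1 arcsecond = 4.8481368e-06 rad, so 422.7 arcsecond = 422.7 * 4.8481368e-06 = 0.0020493074 rad. 1 gradian = 0.015707963 rad, so 0.0020493074 rad = 0.0020493074 / 0.015707963 = 0.13046296 gradian ≈ 0.1305 gradian (4 s.f.).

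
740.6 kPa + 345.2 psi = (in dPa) 3.121e+07. Check: 1 kPa = 1000 Pa, so 740.6 kPa = 740.6 * 1000 = 740600 Pa. 1 psi = 6894.7573 Pa, so 345.2 psi = 345.2 * 6894.7573 = 2380070.2 Pa. Sum: 740600 + 2380070.2 = 3120670.2 Pa. 1 dPa = 0.1 Pa, so 3120670.2 Pa = 3120670.2 / 0.1 = 31206702 dPa ≈ 3.121e+07 dPa (4 s.f.).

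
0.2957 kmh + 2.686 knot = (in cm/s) 1 kmh = 0.27777778 m/s, so 0.2957 kmh = 0.2957 * 0.27777778 = 0.082138889 m/s. 1 knot = 0.51444444 m/s, so 2.686 knot = 2.686 * 0.51444444 = 1.3817978 m/s. Sum: 0.082138889 + 1.3817978 = 1.4639367 m/s. 1 cm/s = 0.01 m/s, so 1.4639367 m/s = 1.4639367 / 0.01 = 146.39367 cm/s ≈ 146.4 cm/s (4 s.f.). Final answer: 146.4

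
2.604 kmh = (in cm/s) 1 kmh = 0.27777778 m/s, so 2.604 kmh = 2.604 * 0.27777778 = 0.72333333 m/s. 1 cm/s = 0.01 m/s, so 0.72333333 m/s = 0.72333333 / 0.01 = 72.333333 cm/s ≈ 72.33 cm/s (4 s.f.). Final answer: 72.33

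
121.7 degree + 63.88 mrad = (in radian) 1 degree = 0.017453293 rad, so 121.7 degree = 121.7 * 0.017453293 = 2.1240657 rad. 1 mrad = 0.001 rad, so 63.88 mrad = 63.88 * 0.001 = 0.06388 rad. Sum: 2.1240657 + 0.06388 = 2.1879457 rad. 2.1879457 rad = 2.1879457 radian ≈ 2.188 radian (4 s.f.). Final answer: 2.188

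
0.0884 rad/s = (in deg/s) 1 deg/s = 0.017453293 rad/s, so 0.0884 rad/s = 0.0884 / 0.017453293 = 5.0649469 deg/s ≈ 5.065 deg/s (4 s.f.). Final answer: 5.065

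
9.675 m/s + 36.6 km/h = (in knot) 9.675 m/s is already in m/s. 1 km/h = 0.27777778 m/s, so 36.6 km/h = 36.6 * 0.27777778 = 10.166667 m/s. Sum: 9.675 + 10.166667 = 19.841667 m/s. 1 knot = 0.51444444 m/s, so 19.841667 m/s = 19.841667 / 0.51444444 = 38.569114 knot ≈ 38.57 knot (4 s.f.). Final answer: 38.57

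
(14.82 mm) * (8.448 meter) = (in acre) 1 mm = 0.001 m, so 14.82 mm = 14.82 * 0.001 = 0.01482 m. 8.448 meter = 8.448 m. Combine: 0.01482 m * 8.448 m = 0.12519936 m^2. 1 acre = 4046.8564 m^2, so 0.12519936 m^2 = 0.12519936 / 4046.8564 = 3.0937436e-05 acre ≈ 3.094e-05 acre (4 s.f.). Final answer: 3.094e-05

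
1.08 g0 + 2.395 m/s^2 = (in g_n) 1 g0 = 9.80665 m/s^2, so 1.08 g0 = 1.08 * 9.80665 = 10.591182 m/s^2. 2.395 m/s^2 is already in m/s^2. Sum: 10.591182 + 2.395 = 12.986182 m/s^2. 1 g_n = 9.80665 m/s^2, so 12.986182 m/s^2 = 12.986182 / 9.80665 = 1.324222 g_n ≈ 1.324 g_n (4 s.f.). Final answer: 1.324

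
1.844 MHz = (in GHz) 1 MHz = 1000000 Hz, so 1.844 MHz = 1.844 * 1000000 = 1844000 Hz. 1 GHz = 1e+09 Hz, so 1844000 Hz = 1844000 / 1e+09 = 0.001844 GHz. Final answer: 0.001844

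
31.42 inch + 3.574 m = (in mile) 0.002717. Check: 1 inch = 0.0254 m, so 31.42 inch = 31.42 * 0.0254 = 0.798068 m. 3.574 m is already in m. Sum: 0.798068 + 3.574 = 4.372068 m. 1 mile = 1609.344 m, so 4.372068 m = 4.372068 / 1609.344 = 0.0027166771 mile ≈ 0.002717 mile (4 s.f.).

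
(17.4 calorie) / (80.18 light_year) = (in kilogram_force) 1 calorie = 4.184 J, so 17.4 calorie = 17.4 * 4.184 = 72.8016 J. 1 light_year = 9.4607305e+15 m, so 80.18 light_year = 80.18 * 9.4607305e+15 = 7.5856137e+17 m. Combine: 72.8016 J / 7.5856137e+17 m = 9.597325e-17 N. 1 kilogram_force = 9.80665 N, so 9.597325e-17 N = 9.597325e-17 / 9.80665 = 9.7865479e-18 kilogram_force ≈ 9.787e-18 kilogram_force (4 s.f.). Final answer: 9.787e-18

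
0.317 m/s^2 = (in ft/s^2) 1.04. Check: 1 ft/s^2 = 0.3048 m/s^2, so 0.317 m/s^2 = 0.317 / 0.3048 = 1.0400262 ft/s^2 ≈ 1.04 ft/s^2 (4 s.f.).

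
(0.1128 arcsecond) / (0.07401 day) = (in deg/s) 1 arcsecond = 4.8481368e-06 rad, so 0.1128 arcsecond = 0.1128 * 4.8481368e-06 = 5.4686983e-07 rad. 1 day = 86400 s, so 0.07401 day = 0.07401 * 86400 = 6394.464 s. Combine: 5.4686983e-07 rad / 6394.464 s = 8.5522388e-11 rad/s. 1 deg/s = 0.017453293 rad/s, so 8.5522388e-11 rad/s = 8.5522388e-11 / 0.017453293 = 4.9000719e-09 deg/s ≈ 4.9e-09 deg/s (4 s.f.). Final answer: 4.9e-09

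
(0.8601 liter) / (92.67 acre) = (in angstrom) 1 liter = 0.001 m^3, so 0.8601 liter = 0.8601 * 0.001 = 0.0008601 m^3. 1 acre = 4046.8564 m^2, so 92.67 acre = 92.67 * 4046.8564 = 375022.18 m^2. Combine: 0.0008601 m^3 / 375022.18 m^2 = 2.2934643e-09 m. 1 angstrom = 1e-10 m, so 2.2934643e-09 m = 2.2934643e-09 / 1e-10 = 22.934643 angstrom ≈ 22.93 angstrom (4 s.f.). Final answer: 22.93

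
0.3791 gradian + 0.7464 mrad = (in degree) 1 gradian = 0.015707963 rad, so 0.3791 gradian = 0.3791 * 0.015707963 = 0.0059548889 rad. 1 mrad = 0.001 rad, so 0.7464 mrad = 0.7464 * 0.001 = 0.0007464 rad. Sum: 0.0059548889 + 0.0007464 = 0.0067012889 rad. 1 degree = 0.017453293 rad, so 0.0067012889 rad = 0.0067012889 / 0.017453293 = 0.38395557 degree ≈ 0.384 degree (4 s.f.). Final answer: 0.384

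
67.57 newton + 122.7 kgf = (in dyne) 1.271e+08. Check: 67.57 newton = 67.57 N. 1 kgf = 9.80665 N, so 122.7 kgf = 122.7 * 9.80665 = 1203.276 N. Sum: 67.57 + 1203.276 = 1270.846 N. 1 dyne = 1e-05 N, so 1270.846 N = 1270.846 / 1e-05 = 1.270846e+08 dyne ≈ 1.271e+08 dyne (4 s.f.).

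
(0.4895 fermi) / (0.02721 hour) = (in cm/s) 4.997e-16. Check: 1 fermi = 1e-15 m, so 0.4895 fermi = 0.4895 * 1e-15 = 4.895e-16 m. 1 hour = 3600 s, so 0.02721 hour = 0.02721 * 3600 = 97.956 s. Combine: 4.895e-16 m / 97.956 s = 4.9971416e-18 m/s. 1 cm/s = 0.01 m/s, so 4.9971416e-18 m/s = 4.9971416e-18 / 0.01 = 4.9971416e-16 cm/s ≈ 4.997e-16 cm/s (4 s.f.).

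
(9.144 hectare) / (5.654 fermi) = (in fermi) 1 hectare = 10000 m^2, so 9.144 hectare = 9.144 * 10000 = 91440 m^2. 1 fermi = 1e-15 m, so 5.654 fermi = 5.654 * 1e-15 = 5.654e-15 m. Combine: 91440 m^2 / 5.654e-15 m = 1.6172621e+19 m. 1 fermi = 1e-15 m, so 1.6172621e+19 m = 1.6172621e+19 / 1e-15 = 1.6172621e+34 fermi ≈ 1.617e+34 fermi (4 s.f.). Final answer: 1.617e+34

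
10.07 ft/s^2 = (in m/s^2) 1 ft/s^2 = 0.3048 m/s^2, so 10.07 ft/s^2 = 10.07 * 0.3048 = 3.069336 m/s^2. Result: 3.069336 m/s^2 ≈ 3.069 m/s^2 (4 s.f.). Final answer: 3.069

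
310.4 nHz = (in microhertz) 1 nHz = 1e-09 Hz, so 310.4 nHz = 310.4 * 1e-09 = 3.104e-07 Hz. 1 microhertz = 1e-06 Hz, so 3.104e-07 Hz = 3.104e-07 / 1e-06 = 0.3104 microhertz. Final answer: 0.3104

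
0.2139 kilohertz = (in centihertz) 1 kilohertz = 1000 Hz, so 0.2139 kilohertz = 0.2139 * 1000 = 213.9 Hz. 1 centihertz = 0.01 Hz, so 213.9 Hz = 213.9 / 0.01 = 21390 centihertz ≈ 2.139e+04 centihertz (4 s.f.). Final answer: 2.139e+04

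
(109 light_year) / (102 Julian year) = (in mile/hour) 7.166e+08. Check: 1 light_year = 9.4607305e+15 m, so 109 light_year = 109 * 9.4607305e+15 = 1.0312196e+18 m. 1 Julian year = 31557600 s, so 102 Julian year = 102 * 31557600 = 3.2188752e+09 s. Combine: 1.0312196e+18 m / 3.2188752e+09 s = 3.2036645e+08 m/s. 1 mile/hour = 0.44704 m/s, so 3.2036645e+08 m/s = 3.2036645e+08 / 0.44704 = 7.1663934e+08 mile/hour ≈ 7.166e+08 mile/hour (4 s.f.).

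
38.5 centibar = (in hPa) 385. Check: 1 centibar = 1000 Pa, so 38.5 centibar = 38.5 * 1000 = 38500 Pa. 1 hPa = 100 Pa, so 38500 Pa = 38500 / 100 = 385 hPa.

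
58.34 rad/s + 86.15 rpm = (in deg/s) 58.34 rad/s is already in rad/s. 1 rpm = 0.10471976 rad/s, so 86.15 rpm = 86.15 * 0.10471976 = 9.0216069 rad/s. Sum: 58.34 + 9.0216069 = 67.361607 rad/s. 1 deg/s = 0.017453293 rad/s, so 67.361607 rad/s = 67.361607 / 0.017453293 = 3859.5358 deg/s ≈ 3860 deg/s (4 s.f.). Final answer: 3860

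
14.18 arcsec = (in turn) 1 arcsec = 4.8481368e-06 rad, so 14.18 arcsec = 14.18 * 4.8481368e-06 = 6.874658e-05 rad. 1 turn = 6.2831853 rad, so 6.874658e-05 rad = 6.874658e-05 / 6.2831853 = 1.0941358e-05 turn ≈ 1.094e-05 turn (4 s.f.). Final answer: 1.094e-05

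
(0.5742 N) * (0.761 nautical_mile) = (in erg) 0.5742 N is already in N. 1 nautical_mile = 1852 m, so 0.761 nautical_mile = 0.761 * 1852 = 1409.372 m. Combine: 0.5742 N * 1409.372 m = 809.2614 J. 1 erg = 1e-07 J, so 809.2614 J = 809.2614 / 1e-07 = 8.092614e+09 erg ≈ 8.093e+09 erg (4 s.f.). Final answer: 8.093e+09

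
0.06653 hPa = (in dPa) 66.53. Check: 1 hPa = 100 Pa, so 0.06653 hPa = 0.06653 * 100 = 6.653 Pa. 1 dPa = 0.1 Pa, so 6.653 Pa = 6.653 / 0.1 = 66.53 dPa.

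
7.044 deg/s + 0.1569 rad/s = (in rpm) 2.672. Check: 1 deg/s = 0.017453293 rad/s, so 7.044 deg/s = 7.044 * 0.017453293 = 0.12294099 rad/s. 0.1569 rad/s is already in rad/s. Sum: 0.12294099 + 0.1569 = 0.27984099 rad/s. 1 rpm = 0.10471976 rad/s, so 0.27984099 rad/s = 0.27984099 / 0.10471976 = 2.6722846 rpm ≈ 2.672 rpm (4 s.f.).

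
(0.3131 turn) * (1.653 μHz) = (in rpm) 1 turn = 6.2831853 rad, so 0.3131 turn = 0.3131 * 6.2831853 = 1.9672653 rad. 1 μHz = 1e-06 Hz, so 1.653 μHz = 1.653 * 1e-06 = 1.653e-06 Hz. Combine: 1.9672653 rad * 1.653e-06 Hz = 3.2518896e-06 rad/s. 1 rpm = 0.10471976 rad/s, so 3.2518896e-06 rad/s = 3.2518896e-06 / 0.10471976 = 3.1053258e-05 rpm ≈ 3.105e-05 rpm (4 s.f.). Final answer: 3.105e-05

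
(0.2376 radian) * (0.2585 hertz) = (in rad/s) 0.2376 radian = 0.2376 rad. 0.2585 hertz = 0.2585 Hz. Combine: 0.2376 rad * 0.2585 Hz = 0.0614196 rad/s. Result: 0.0614196 rad/s ≈ 0.06142 rad/s (4 s.f.). Final answer: 0.06142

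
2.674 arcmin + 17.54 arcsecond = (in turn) 0.0001373. Check: 1 arcmin = 0.00029088821 rad, so 2.674 arcmin = 2.674 * 0.00029088821 = 0.00077783507 rad. 1 arcsecond = 4.8481368e-06 rad, so 17.54 arcsecond = 17.54 * 4.8481368e-06 = 8.503632e-05 rad. Sum: 0.00077783507 + 8.503632e-05 = 0.00086287139 rad. 1 turn = 6.2831853 rad, so 0.00086287139 rad = 0.00086287139 / 6.2831853 = 0.00013733025 turn ≈ 0.0001373 turn (4 s.f.).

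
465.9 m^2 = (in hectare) 1 hectare = 10000 m^2, so 465.9 m^2 = 465.9 / 10000 = 0.04659 hectare. Final answer: 0.04659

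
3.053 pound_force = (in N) 13.58. Check: 1 pound_force = 4.4482216 N, so 3.053 pound_force = 3.053 * 4.4482216 = 13.580421 N. Result: 13.580421 N ≈ 13.58 N (4 s.f.).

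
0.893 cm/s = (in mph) 1 cm/s = 0.01 m/s, so 0.893 cm/s = 0.893 * 0.01 = 0.00893 m/s. 1 mph = 0.44704 m/s, so 0.00893 m/s = 0.00893 / 0.44704 = 0.019975841 mph ≈ 0.01998 mph (4 s.f.). Final answer: 0.01998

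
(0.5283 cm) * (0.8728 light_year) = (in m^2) 1 cm = 0.01 m, so 0.5283 cm = 0.5283 * 0.01 = 0.005283 m. 1 light_year = 9.4607305e+15 m, so 0.8728 light_year = 0.8728 * 9.4607305e+15 = 8.2573256e+15 m. Combine: 0.005283 m * 8.2573256e+15 m = 4.3623451e+13 m^2. Result: 4.3623451e+13 m^2 ≈ 4.362e+13 m^2 (4 s.f.). Final answer: 4.362e+13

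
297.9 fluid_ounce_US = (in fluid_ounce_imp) 310.1. Check: 1 fluid_ounce_US = 2.957353e-05 m^3, so 297.9 fluid_ounce_US = 297.9 * 2.957353e-05 = 0.0088099545 m^3. 1 fluid_ounce_imp = 2.8413063e-05 m^3, so 0.0088099545 m^3 = 0.0088099545 / 2.8413063e-05 = 310.06705 fluid_ounce_imp ≈ 310.1 fluid_ounce_imp (4 s.f.).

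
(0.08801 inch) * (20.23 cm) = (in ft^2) 0.004868. Check: 1 inch = 0.0254 m, so 0.08801 inch = 0.08801 * 0.0254 = 0.002235454 m. 1 cm = 0.01 m, so 20.23 cm = 20.23 * 0.01 = 0.2023 m. Combine: 0.002235454 m * 0.2023 m = 0.00045223234 m^2. 1 ft^2 = 0.09290304 m^2, so 0.00045223234 m^2 = 0.00045223234 / 0.09290304 = 0.0048677884 ft^2 ≈ 0.004868 ft^2 (4 s.f.).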